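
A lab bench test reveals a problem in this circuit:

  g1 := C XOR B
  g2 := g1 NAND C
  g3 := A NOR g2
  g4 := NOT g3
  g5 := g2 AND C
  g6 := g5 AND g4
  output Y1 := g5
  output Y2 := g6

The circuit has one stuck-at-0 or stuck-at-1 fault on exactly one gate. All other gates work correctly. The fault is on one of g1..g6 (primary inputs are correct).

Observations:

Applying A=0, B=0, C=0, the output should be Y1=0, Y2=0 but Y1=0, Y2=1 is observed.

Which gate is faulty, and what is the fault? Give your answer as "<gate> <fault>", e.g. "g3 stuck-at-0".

g6 stuck-at-1

Fault-free values for test 1 (A=0, B=0, C=0): g1=0, g2=1, g3=0, g4=1, g5=0, g6=0, giving Y1=0, Y2=0. Observed Y1=0, Y2=1.
Test 1: faults giving observed Y1=0, Y2=1 are {g6 stuck-at-1}.
Only g6 stuck-at-1 is consistent with every test.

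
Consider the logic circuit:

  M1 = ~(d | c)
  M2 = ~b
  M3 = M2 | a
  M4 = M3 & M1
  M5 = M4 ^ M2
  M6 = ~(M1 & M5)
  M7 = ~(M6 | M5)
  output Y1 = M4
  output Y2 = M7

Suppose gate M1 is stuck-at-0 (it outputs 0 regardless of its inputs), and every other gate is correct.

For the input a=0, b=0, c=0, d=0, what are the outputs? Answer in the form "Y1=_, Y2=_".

Y1=0, Y2=0

Propagate with M1 forced: M1=0 [stuck-at-0], M2=1, M3=1, M4=0, M5=1, M6=1, M7=0.
So the outputs are Y1=0, Y2=0. (Without the fault they would be Y1=1, Y2=0.)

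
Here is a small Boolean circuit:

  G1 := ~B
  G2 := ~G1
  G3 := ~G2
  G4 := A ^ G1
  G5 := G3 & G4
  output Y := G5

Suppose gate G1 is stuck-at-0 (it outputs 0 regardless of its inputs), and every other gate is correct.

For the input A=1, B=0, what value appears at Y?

Propagate with G1 forced: G1=0 [stuck-at-0], G2=1, G3=0, G4=1, G5=0.
So Y = 0. (Same as the fault-free value — the fault is masked on this input.)

0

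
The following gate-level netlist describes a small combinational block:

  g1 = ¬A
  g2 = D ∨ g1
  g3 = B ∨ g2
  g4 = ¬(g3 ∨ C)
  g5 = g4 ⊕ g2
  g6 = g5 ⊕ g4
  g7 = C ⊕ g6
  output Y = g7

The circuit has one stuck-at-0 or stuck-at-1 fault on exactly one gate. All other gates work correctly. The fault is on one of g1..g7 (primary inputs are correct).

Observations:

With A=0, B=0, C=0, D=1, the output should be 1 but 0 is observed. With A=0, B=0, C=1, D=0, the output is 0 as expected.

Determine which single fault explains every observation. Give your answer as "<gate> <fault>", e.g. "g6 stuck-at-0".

g7 stuck-at-0

Fault-free values for test 1 (A=0, B=0, C=0, D=1): g1=1, g2=1, g3=1, g4=0, g5=1, g6=1, g7=1, giving Y=1. Observed 0.
Test 1: faults giving observed 0 are {g2 stuck-at-0, g5 stuck-at-0, g6 stuck-at-0, g7 stuck-at-0}.
Test 2 (A=0, B=0, C=1, D=0): fault-free g1=1, g2=1, g3=1, g4=0, g5=1, g6=1, g7=0 → 0; observed 0. Eliminates g2 stuck-at-0, g5 stuck-at-0, g6 stuck-at-0.
Only g7 stuck-at-0 is consistent with every test.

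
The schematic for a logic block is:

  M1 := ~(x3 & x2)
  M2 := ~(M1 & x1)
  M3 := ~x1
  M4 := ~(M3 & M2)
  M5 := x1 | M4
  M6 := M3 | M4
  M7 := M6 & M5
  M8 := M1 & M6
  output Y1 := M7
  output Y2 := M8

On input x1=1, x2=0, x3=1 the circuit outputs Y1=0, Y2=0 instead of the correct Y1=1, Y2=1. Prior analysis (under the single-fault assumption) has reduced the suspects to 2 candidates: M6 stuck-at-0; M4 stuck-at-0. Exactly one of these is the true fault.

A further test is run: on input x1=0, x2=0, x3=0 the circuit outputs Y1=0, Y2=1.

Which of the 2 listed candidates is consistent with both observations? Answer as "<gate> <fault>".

Evaluate each candidate on input x1=0, x2=0, x3=0:
  M6 stuck-at-0: M1=1, M2=1, M3=1, M4=0, M5=0, M6=0 [stuck-at-0], M7=0, M8=0 → Y1=0, Y2=0 — eliminated
  M4 stuck-at-0: M1=1, M2=1, M3=1, M4=0 [stuck-at-0], M5=0, M6=1, M7=0, M8=1 → Y1=0, Y2=1 — matches
Only M4 stuck-at-0 reproduces the observed Y1=0, Y2=1.

M4 stuck-at-0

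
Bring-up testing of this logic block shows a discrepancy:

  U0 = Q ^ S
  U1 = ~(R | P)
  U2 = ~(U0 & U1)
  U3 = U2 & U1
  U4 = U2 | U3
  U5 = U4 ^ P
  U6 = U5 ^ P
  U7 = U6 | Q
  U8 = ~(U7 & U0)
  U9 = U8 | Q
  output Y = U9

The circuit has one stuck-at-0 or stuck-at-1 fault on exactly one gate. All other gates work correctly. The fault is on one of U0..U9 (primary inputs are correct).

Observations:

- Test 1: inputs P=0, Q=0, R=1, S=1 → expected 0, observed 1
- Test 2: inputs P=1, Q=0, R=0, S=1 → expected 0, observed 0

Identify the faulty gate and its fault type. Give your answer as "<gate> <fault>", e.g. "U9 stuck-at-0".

Fault-free values for test 1 (P=0, Q=0, R=1, S=1): U0=1, U1=0, U2=1, U3=0, U4=1, U5=1, U6=1, U7=1, U8=0, U9=0, giving Y=0. Observed 1.
Test 1: faults giving observed 1 are {U0 stuck-at-0, U1 stuck-at-1, U2 stuck-at-0, U4 stuck-at-0, U5 stuck-at-0, U6 stuck-at-0, U7 stuck-at-0, U8 stuck-at-1, U9 stuck-at-1}.
Test 2 (P=1, Q=0, R=0, S=1): fault-free U0=1, U1=0, U2=1, U3=0, U4=1, U5=0, U6=1, U7=1, U8=0, U9=0 → 0; observed 0. Eliminates U0 stuck-at-0, U1 stuck-at-1, U2 stuck-at-0, U4 stuck-at-0, U6 stuck-at-0, U7 stuck-at-0, U8 stuck-at-1, U9 stuck-at-1.
Only U5 stuck-at-0 is consistent with every test.

U5 stuck-at-0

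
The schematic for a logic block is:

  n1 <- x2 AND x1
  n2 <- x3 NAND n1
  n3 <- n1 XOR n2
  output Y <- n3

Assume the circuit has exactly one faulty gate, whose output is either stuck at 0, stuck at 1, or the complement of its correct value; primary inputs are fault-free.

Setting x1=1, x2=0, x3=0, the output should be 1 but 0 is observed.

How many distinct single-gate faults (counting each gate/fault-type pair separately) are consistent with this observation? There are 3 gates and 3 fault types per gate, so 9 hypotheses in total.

Fault-free: n1=0, n2=1, n3=1 → 1. Observed 0.
  n1 stuck-at-0: output 1 ✗
  n1 stuck-at-1: output 0 ✓
  n1 inverted output: output 0 ✓
  n2 stuck-at-0: output 0 ✓
  n2 stuck-at-1: output 1 ✗
  n2 inverted output: output 0 ✓
  n3 stuck-at-0: output 0 ✓
  n3 stuck-at-1: output 1 ✗
  n3 inverted output: output 0 ✓
Consistent faults: {n1 stuck-at-1, n1 inverted output, n2 stuck-at-0, n2 inverted output, n3 stuck-at-0, n3 inverted output} — 6 in all.

6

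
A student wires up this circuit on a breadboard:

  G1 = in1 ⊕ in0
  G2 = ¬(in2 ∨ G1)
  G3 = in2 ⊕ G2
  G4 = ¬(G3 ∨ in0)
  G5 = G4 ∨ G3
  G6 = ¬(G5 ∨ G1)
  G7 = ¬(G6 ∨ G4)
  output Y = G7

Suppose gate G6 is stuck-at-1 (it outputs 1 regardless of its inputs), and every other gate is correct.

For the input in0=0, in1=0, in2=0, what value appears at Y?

0

Propagate with G6 forced: G1=0, G2=1, G3=1, G4=0, G5=1, G6=1 [stuck-at-1], G7=0.
So Y = 0. (Without the fault it would be 1.)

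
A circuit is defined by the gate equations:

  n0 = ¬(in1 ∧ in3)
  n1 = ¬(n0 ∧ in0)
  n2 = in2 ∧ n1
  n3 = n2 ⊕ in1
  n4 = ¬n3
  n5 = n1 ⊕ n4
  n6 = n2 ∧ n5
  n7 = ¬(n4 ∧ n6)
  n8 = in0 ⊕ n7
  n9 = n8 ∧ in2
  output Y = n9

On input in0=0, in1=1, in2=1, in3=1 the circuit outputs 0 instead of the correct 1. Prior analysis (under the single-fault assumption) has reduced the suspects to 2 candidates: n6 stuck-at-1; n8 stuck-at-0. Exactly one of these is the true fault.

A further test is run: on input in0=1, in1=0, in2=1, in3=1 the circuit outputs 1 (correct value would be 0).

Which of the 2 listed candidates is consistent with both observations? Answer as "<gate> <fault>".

Evaluate each candidate on input in0=1, in1=0, in2=1, in3=1:
  n6 stuck-at-1: n0=1, n1=0, n2=0, n3=0, n4=1, n5=1, n6=1 [stuck-at-1], n7=0, n8=1, n9=1 → 1 — matches
  n8 stuck-at-0: n0=1, n1=0, n2=0, n3=0, n4=1, n5=1, n6=0, n7=1, n8=0 [stuck-at-0], n9=0 → 0 — eliminated
Only n6 stuck-at-1 reproduces the observed 1.

n6 stuck-at-1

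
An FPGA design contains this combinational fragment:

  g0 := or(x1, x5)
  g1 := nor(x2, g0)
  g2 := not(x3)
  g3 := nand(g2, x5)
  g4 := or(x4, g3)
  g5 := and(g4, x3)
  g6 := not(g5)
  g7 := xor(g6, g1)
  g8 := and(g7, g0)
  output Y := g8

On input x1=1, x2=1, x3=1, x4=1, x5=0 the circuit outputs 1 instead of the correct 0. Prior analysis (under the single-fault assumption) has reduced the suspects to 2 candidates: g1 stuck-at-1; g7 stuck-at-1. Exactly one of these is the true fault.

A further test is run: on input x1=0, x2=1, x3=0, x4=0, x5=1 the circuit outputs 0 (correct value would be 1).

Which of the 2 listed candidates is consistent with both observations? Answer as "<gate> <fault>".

Evaluate each candidate on input x1=0, x2=1, x3=0, x4=0, x5=1:
  g1 stuck-at-1: g0=1, g1=1 [stuck-at-1], g2=1, g3=0, g4=0, g5=0, g6=1, g7=0, g8=0 → 0 — matches
  g7 stuck-at-1: g0=1, g1=0, g2=1, g3=0, g4=0, g5=0, g6=1, g7=1 [stuck-at-1], g8=1 → 1 — eliminated
Only g1 stuck-at-1 reproduces the observed 0.

g1 stuck-at-1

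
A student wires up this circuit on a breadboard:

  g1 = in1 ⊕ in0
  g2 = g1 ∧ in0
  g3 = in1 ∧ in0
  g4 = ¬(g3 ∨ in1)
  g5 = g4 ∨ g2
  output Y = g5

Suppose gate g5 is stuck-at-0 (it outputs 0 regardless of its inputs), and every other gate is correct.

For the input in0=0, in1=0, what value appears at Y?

Propagate with g5 forced: g1=0, g2=0, g3=0, g4=1, g5=0 [stuck-at-0].
So Y = 0. (Without the fault it would be 1.)

0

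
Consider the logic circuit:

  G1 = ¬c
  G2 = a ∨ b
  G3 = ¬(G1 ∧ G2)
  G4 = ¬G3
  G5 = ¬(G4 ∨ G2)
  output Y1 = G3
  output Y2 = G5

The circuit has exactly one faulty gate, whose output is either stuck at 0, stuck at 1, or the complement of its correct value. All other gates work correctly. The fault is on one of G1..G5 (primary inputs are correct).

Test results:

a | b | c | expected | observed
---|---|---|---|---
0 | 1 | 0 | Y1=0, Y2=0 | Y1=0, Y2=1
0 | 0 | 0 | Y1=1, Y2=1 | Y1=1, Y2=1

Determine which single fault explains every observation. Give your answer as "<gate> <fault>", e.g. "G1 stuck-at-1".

G5 stuck-at-1

Fault-free values for test 1 (a=0, b=1, c=0): G1=1, G2=1, G3=0, G4=1, G5=0, giving Y1=0, Y2=0. Observed Y1=0, Y2=1.
Test 1: faults giving observed Y1=0, Y2=1 are {G5 stuck-at-1, G5 inverted output}.
Test 2 (a=0, b=0, c=0): fault-free G1=1, G2=0, G3=1, G4=0, G5=1 → Y1=1, Y2=1; observed Y1=1, Y2=1. Eliminates G5 inverted output.
Only G5 stuck-at-1 is consistent with every test.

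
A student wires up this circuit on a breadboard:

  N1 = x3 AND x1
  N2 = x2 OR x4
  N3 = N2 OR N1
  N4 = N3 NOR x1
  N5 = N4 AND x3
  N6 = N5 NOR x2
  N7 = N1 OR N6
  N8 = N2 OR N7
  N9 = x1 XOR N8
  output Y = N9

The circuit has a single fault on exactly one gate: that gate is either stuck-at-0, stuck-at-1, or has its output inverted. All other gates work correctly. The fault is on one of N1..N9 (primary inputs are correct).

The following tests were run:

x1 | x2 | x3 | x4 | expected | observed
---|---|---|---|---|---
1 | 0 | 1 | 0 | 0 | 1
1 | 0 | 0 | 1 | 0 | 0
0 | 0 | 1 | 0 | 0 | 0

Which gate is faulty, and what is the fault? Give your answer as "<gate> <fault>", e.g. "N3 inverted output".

Fault-free values for test 1 (x1=1, x2=0, x3=1, x4=0): N1=1, N2=0, N3=1, N4=0, N5=0, N6=1, N7=1, N8=1, N9=0, giving Y=0. Observed 1.
Test 1: faults giving observed 1 are {N7 stuck-at-0, N7 inverted output, N8 stuck-at-0, N8 inverted output, N9 stuck-at-1, N9 inverted output}.
Test 2 (x1=1, x2=0, x3=0, x4=1): fault-free N1=0, N2=1, N3=1, N4=0, N5=0, N6=1, N7=1, N8=1, N9=0 → 0; observed 0. Eliminates N8 stuck-at-0, N8 inverted output, N9 stuck-at-1, N9 inverted output.
Test 3 (x1=0, x2=0, x3=1, x4=0): fault-free N1=0, N2=0, N3=0, N4=1, N5=1, N6=0, N7=0, N8=0, N9=0 → 0; observed 0. Eliminates N7 inverted output.
Only N7 stuck-at-0 is consistent with every test.

N7 stuck-at-0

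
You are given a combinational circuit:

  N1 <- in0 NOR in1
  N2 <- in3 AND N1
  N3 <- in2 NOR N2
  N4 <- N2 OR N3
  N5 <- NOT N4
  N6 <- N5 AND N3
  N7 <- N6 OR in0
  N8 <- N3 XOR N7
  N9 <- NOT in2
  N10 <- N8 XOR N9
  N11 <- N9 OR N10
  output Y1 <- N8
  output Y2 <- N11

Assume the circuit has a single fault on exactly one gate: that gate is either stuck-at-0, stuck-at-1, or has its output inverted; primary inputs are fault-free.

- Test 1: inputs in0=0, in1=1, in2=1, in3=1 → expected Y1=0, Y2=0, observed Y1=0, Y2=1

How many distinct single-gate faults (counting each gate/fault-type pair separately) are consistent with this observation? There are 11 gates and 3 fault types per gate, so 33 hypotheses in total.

Fault-free: N1=0, N2=0, N3=0, N4=0, N5=1, N6=0, N7=0, N8=0, N9=0, N10=0, N11=0 → Y1=0, Y2=0. Observed Y1=0, Y2=1.
  N1: none of the 3 fault types match ✗
  N2: none of the 3 fault types match ✗
  N3: none of the 3 fault types match ✗
  N4: none of the 3 fault types match ✗
  N5: none of the 3 fault types match ✗
  N6: none of the 3 fault types match ✗
  N7: none of the 3 fault types match ✗
  N8: none of the 3 fault types match ✗
  N9: stuck-at-1, inverted output ✓; others ✗
  N10: stuck-at-1, inverted output ✓; others ✗
  N11: stuck-at-1, inverted output ✓; others ✗
Consistent faults: {N9 stuck-at-1, N9 inverted output, N10 stuck-at-1, N10 inverted output, N11 stuck-at-1, N11 inverted output} — 6 in all.

6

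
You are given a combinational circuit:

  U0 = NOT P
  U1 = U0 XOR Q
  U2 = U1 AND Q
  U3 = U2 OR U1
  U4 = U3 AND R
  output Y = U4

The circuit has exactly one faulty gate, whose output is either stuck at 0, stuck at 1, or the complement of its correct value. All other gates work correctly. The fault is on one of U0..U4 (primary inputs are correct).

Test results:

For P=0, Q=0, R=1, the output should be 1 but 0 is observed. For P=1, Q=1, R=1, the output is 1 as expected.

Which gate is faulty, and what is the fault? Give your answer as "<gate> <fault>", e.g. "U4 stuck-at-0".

U0 stuck-at-0

Fault-free values for test 1 (P=0, Q=0, R=1): U0=1, U1=1, U2=0, U3=1, U4=1, giving Y=1. Observed 0.
Test 1: faults giving observed 0 are {U0 stuck-at-0, U0 inverted output, U1 stuck-at-0, U1 inverted output, U3 stuck-at-0, U3 inverted output, U4 stuck-at-0, U4 inverted output}.
Test 2 (P=1, Q=1, R=1): fault-free U0=0, U1=1, U2=1, U3=1, U4=1 → 1; observed 1. Eliminates U0 inverted output, U1 stuck-at-0, U1 inverted output, U3 stuck-at-0, U3 inverted output, U4 stuck-at-0, U4 inverted output.
Only U0 stuck-at-0 is consistent with every test.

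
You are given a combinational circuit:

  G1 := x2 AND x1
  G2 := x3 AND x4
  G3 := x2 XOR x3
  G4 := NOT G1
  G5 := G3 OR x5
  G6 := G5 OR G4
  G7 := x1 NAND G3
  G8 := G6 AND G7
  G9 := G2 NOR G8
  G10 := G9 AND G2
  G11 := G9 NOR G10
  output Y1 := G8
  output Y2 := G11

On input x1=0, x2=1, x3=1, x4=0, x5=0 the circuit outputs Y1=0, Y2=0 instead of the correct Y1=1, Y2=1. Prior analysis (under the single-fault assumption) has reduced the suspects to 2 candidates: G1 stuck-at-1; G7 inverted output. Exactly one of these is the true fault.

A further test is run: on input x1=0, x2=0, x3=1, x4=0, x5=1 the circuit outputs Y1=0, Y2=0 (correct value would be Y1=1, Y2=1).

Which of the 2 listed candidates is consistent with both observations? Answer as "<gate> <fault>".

G7 inverted output

Evaluate each candidate on input x1=0, x2=0, x3=1, x4=0, x5=1:
  G1 stuck-at-1: G1=1 [stuck-at-1], G2=0, G3=1, G4=0, G5=1, G6=1, G7=1, G8=1, G9=0, G10=0, G11=1 → Y1=1, Y2=1 — eliminated
  G7 inverted output: G1=0, G2=0, G3=1, G4=1, G5=1, G6=1, G7=0 [inverted output], G8=0, G9=1, G10=0, G11=0 → Y1=0, Y2=0 — matches
Only G7 inverted output reproduces the observed Y1=0, Y2=0.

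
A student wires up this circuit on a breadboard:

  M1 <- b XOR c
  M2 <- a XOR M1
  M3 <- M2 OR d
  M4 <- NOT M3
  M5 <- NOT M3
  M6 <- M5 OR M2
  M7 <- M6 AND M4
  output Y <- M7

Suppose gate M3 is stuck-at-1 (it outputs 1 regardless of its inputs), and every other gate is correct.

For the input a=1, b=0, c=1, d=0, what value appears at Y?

Propagate with M3 forced: M1=1, M2=0, M3=1 [stuck-at-1], M4=0, M5=0, M6=0, M7=0.
So Y = 0. (Without the fault it would be 1.)

0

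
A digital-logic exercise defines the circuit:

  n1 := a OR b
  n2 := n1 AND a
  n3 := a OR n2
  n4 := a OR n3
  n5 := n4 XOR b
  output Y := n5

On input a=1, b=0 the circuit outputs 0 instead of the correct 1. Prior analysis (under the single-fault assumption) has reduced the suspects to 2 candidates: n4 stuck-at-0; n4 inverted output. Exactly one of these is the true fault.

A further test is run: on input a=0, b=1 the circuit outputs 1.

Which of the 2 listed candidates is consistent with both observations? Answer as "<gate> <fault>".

n4 stuck-at-0

Evaluate each candidate on input a=0, b=1:
  n4 stuck-at-0: n1=1, n2=0, n3=0, n4=0 [stuck-at-0], n5=1 → 1 — matches
  n4 inverted output: n1=1, n2=0, n3=0, n4=1 [inverted output], n5=0 → 0 — eliminated
Only n4 stuck-at-0 reproduces the observed 1.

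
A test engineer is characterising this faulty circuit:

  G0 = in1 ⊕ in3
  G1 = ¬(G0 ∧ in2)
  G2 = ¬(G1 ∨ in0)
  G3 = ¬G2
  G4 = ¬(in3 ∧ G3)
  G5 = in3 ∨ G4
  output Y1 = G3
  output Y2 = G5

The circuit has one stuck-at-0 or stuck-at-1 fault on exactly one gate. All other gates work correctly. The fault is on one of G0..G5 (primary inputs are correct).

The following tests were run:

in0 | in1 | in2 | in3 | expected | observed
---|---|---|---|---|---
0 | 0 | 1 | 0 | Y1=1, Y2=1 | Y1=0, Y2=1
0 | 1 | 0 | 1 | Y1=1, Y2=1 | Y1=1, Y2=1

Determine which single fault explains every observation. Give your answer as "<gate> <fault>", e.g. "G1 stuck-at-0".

Fault-free values for test 1 (in0=0, in1=0, in2=1, in3=0): G0=0, G1=1, G2=0, G3=1, G4=1, G5=1, giving Y1=1, Y2=1. Observed Y1=0, Y2=1.
Test 1: faults giving observed Y1=0, Y2=1 are {G0 stuck-at-1, G1 stuck-at-0, G2 stuck-at-1, G3 stuck-at-0}.
Test 2 (in0=0, in1=1, in2=0, in3=1): fault-free G0=0, G1=1, G2=0, G3=1, G4=0, G5=1 → Y1=1, Y2=1; observed Y1=1, Y2=1. Eliminates G1 stuck-at-0, G2 stuck-at-1, G3 stuck-at-0.
Only G0 stuck-at-1 is consistent with every test.

G0 stuck-at-1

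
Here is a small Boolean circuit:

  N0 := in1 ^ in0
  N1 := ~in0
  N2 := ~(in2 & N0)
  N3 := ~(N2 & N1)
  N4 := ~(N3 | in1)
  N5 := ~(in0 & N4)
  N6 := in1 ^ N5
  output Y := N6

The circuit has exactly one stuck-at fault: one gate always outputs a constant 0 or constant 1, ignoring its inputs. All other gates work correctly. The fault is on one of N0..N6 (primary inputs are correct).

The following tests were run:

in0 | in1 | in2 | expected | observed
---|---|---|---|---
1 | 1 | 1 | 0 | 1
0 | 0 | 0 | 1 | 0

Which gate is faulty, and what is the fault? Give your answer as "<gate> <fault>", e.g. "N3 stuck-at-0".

Fault-free values for test 1 (in0=1, in1=1, in2=1): N0=0, N1=0, N2=1, N3=1, N4=0, N5=1, N6=0, giving Y=0. Observed 1.
Test 1: faults giving observed 1 are {N4 stuck-at-1, N5 stuck-at-0, N6 stuck-at-1}.
Test 2 (in0=0, in1=0, in2=0): fault-free N0=0, N1=1, N2=1, N3=0, N4=1, N5=1, N6=1 → 1; observed 0. Eliminates N4 stuck-at-1, N6 stuck-at-1.
Only N5 stuck-at-0 is consistent with every test.

N5 stuck-at-0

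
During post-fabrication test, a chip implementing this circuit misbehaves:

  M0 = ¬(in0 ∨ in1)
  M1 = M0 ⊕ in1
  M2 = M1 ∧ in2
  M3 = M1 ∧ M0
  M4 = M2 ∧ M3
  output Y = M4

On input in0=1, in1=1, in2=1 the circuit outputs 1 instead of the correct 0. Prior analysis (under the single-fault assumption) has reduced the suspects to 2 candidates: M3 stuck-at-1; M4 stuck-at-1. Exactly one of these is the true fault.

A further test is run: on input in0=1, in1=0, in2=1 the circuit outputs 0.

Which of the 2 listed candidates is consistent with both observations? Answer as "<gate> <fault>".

M3 stuck-at-1

Evaluate each candidate on input in0=1, in1=0, in2=1:
  M3 stuck-at-1: M0=0, M1=0, M2=0, M3=1 [stuck-at-1], M4=0 → 0 — matches
  M4 stuck-at-1: M0=0, M1=0, M2=0, M3=0, M4=1 [stuck-at-1] → 1 — eliminated
Only M3 stuck-at-1 reproduces the observed 0.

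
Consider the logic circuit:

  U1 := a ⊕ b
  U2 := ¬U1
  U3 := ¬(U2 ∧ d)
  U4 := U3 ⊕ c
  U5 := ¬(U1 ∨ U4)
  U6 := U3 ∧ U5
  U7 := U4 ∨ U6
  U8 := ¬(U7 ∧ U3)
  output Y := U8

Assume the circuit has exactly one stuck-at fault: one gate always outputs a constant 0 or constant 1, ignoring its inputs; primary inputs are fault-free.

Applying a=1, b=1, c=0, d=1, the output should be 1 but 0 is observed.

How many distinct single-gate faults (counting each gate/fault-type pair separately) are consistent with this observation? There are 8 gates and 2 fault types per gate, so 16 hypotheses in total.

4

Fault-free: U1=0, U2=1, U3=0, U4=0, U5=1, U6=0, U7=0, U8=1 → 1. Observed 0.
  U1: stuck-at-1 ✓; others ✗
  U2: stuck-at-0 ✓; others ✗
  U3: stuck-at-1 ✓; others ✗
  U4: none of the 2 fault types match ✗
  U5: none of the 2 fault types match ✗
  U6: none of the 2 fault types match ✗
  U7: none of the 2 fault types match ✗
  U8: stuck-at-0 ✓; others ✗
Consistent faults: {U1 stuck-at-1, U2 stuck-at-0, U3 stuck-at-1, U8 stuck-at-0} — 4 in all.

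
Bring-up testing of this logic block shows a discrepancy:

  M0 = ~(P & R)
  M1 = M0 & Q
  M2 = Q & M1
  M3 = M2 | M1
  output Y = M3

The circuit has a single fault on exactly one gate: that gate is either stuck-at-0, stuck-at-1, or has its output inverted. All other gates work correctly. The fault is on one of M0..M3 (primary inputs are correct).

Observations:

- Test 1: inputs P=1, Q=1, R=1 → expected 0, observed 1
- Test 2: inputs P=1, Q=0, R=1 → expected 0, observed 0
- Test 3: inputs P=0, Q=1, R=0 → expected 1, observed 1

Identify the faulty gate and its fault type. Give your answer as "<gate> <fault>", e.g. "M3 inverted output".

M0 stuck-at-1

Fault-free values for test 1 (P=1, Q=1, R=1): M0=0, M1=0, M2=0, M3=0, giving Y=0. Observed 1.
Test 1: faults giving observed 1 are {M0 stuck-at-1, M0 inverted output, M1 stuck-at-1, M1 inverted output, M2 stuck-at-1, M2 inverted output, M3 stuck-at-1, M3 inverted output}.
Test 2 (P=1, Q=0, R=1): fault-free M0=0, M1=0, M2=0, M3=0 → 0; observed 0. Eliminates M1 stuck-at-1, M1 inverted output, M2 stuck-at-1, M2 inverted output, M3 stuck-at-1, M3 inverted output.
Test 3 (P=0, Q=1, R=0): fault-free M0=1, M1=1, M2=1, M3=1 → 1; observed 1. Eliminates M0 inverted output.
Only M0 stuck-at-1 is consistent with every test.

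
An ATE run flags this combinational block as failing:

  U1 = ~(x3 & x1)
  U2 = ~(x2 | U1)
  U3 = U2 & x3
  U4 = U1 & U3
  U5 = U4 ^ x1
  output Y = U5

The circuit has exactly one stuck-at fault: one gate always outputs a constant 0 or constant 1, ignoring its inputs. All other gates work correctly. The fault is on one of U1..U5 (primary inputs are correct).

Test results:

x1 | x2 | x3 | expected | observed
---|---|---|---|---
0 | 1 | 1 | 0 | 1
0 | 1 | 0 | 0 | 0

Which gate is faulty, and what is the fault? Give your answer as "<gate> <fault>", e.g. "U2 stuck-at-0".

Fault-free values for test 1 (x1=0, x2=1, x3=1): U1=1, U2=0, U3=0, U4=0, U5=0, giving Y=0. Observed 1.
Test 1: faults giving observed 1 are {U2 stuck-at-1, U3 stuck-at-1, U4 stuck-at-1, U5 stuck-at-1}.
Test 2 (x1=0, x2=1, x3=0): fault-free U1=1, U2=0, U3=0, U4=0, U5=0 → 0; observed 0. Eliminates U3 stuck-at-1, U4 stuck-at-1, U5 stuck-at-1.
Only U2 stuck-at-1 is consistent with every test.

U2 stuck-at-1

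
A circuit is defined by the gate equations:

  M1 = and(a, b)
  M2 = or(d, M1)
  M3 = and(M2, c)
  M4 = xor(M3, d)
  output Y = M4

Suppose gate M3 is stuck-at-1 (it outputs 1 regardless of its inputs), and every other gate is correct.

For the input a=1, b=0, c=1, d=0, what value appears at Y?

Propagate with M3 forced: M1=0, M2=0, M3=1 [stuck-at-1], M4=1.
So Y = 1. (Without the fault it would be 0.)

1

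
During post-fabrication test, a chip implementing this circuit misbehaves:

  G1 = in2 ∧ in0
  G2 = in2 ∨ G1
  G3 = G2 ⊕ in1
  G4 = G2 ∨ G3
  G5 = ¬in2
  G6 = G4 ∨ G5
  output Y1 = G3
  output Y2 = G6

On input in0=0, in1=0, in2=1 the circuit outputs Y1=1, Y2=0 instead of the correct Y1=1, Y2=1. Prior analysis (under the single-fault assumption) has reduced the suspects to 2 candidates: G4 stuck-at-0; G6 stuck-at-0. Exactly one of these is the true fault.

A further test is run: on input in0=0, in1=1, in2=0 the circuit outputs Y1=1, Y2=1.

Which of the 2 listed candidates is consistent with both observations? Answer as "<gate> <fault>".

Evaluate each candidate on input in0=0, in1=1, in2=0:
  G4 stuck-at-0: G1=0, G2=0, G3=1, G4=0 [stuck-at-0], G5=1, G6=1 → Y1=1, Y2=1 — matches
  G6 stuck-at-0: G1=0, G2=0, G3=1, G4=1, G5=1, G6=0 [stuck-at-0] → Y1=1, Y2=0 — eliminated
Only G4 stuck-at-0 reproduces the observed Y1=1, Y2=1.

G4 stuck-at-0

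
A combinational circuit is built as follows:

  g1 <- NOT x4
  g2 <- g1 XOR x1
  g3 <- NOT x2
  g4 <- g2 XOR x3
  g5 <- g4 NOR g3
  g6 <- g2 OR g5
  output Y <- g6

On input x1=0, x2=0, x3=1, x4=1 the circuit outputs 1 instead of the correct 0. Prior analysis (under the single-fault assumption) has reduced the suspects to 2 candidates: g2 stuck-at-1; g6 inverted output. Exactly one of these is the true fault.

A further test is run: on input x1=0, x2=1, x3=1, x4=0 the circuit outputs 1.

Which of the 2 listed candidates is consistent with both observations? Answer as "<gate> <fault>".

g2 stuck-at-1

Evaluate each candidate on input x1=0, x2=1, x3=1, x4=0:
  g2 stuck-at-1: g1=1, g2=1 [stuck-at-1], g3=0, g4=0, g5=1, g6=1 → 1 — matches
  g6 inverted output: g1=1, g2=1, g3=0, g4=0, g5=1, g6=0 [inverted output] → 0 — eliminated
Only g2 stuck-at-1 reproduces the observed 1.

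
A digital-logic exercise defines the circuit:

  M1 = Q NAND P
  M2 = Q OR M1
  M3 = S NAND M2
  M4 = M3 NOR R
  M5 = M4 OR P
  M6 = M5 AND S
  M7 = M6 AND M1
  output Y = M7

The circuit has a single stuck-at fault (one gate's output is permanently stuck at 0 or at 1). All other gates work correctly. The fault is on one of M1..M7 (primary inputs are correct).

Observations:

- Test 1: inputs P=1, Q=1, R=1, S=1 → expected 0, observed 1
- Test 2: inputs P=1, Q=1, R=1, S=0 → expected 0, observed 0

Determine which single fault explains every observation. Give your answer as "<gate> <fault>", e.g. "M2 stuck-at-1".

M1 stuck-at-1

Fault-free values for test 1 (P=1, Q=1, R=1, S=1): M1=0, M2=1, M3=0, M4=0, M5=1, M6=1, M7=0, giving Y=0. Observed 1.
Test 1: faults giving observed 1 are {M1 stuck-at-1, M7 stuck-at-1}.
Test 2 (P=1, Q=1, R=1, S=0): fault-free M1=0, M2=1, M3=1, M4=0, M5=1, M6=0, M7=0 → 0; observed 0. Eliminates M7 stuck-at-1.
Only M1 stuck-at-1 is consistent with every test.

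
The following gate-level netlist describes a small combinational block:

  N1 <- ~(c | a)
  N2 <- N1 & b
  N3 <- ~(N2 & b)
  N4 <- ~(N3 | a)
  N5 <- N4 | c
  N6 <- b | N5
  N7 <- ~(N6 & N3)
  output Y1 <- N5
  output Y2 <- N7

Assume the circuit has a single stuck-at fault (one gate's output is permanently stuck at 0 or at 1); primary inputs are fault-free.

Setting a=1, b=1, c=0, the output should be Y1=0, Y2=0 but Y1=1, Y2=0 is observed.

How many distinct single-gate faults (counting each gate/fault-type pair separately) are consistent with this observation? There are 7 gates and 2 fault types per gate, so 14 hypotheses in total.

Fault-free: N1=0, N2=0, N3=1, N4=0, N5=0, N6=1, N7=0 → Y1=0, Y2=0. Observed Y1=1, Y2=0.
  N1 stuck-at-0: output Y1=0, Y2=0 ✗
  N1 stuck-at-1: output Y1=0, Y2=1 ✗
  N2 stuck-at-0: output Y1=0, Y2=0 ✗
  N2 stuck-at-1: output Y1=0, Y2=1 ✗
  N3 stuck-at-0: output Y1=0, Y2=1 ✗
  N3 stuck-at-1: output Y1=0, Y2=0 ✗
  N4 stuck-at-0: output Y1=0, Y2=0 ✗
  N4 stuck-at-1: output Y1=1, Y2=0 ✓
  N5 stuck-at-0: output Y1=0, Y2=0 ✗
  N5 stuck-at-1: output Y1=1, Y2=0 ✓
  N6 stuck-at-0: output Y1=0, Y2=1 ✗
  N6 stuck-at-1: output Y1=0, Y2=0 ✗
  N7 stuck-at-0: output Y1=0, Y2=0 ✗
  N7 stuck-at-1: output Y1=0, Y2=1 ✗
Consistent faults: {N4 stuck-at-1, N5 stuck-at-1} — 2 in all.

2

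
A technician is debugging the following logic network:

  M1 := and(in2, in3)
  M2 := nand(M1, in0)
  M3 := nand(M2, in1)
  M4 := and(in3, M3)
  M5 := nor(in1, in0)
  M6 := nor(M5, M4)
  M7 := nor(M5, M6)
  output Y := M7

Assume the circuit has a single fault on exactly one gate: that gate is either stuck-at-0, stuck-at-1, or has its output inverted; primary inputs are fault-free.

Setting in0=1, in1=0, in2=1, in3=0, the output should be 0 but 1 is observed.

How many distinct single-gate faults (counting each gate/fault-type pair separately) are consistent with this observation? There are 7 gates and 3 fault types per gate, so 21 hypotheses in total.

6

Fault-free: M1=0, M2=1, M3=1, M4=0, M5=0, M6=1, M7=0 → 0. Observed 1.
  M1: none of the 3 fault types match ✗
  M2: none of the 3 fault types match ✗
  M3: none of the 3 fault types match ✗
  M4: stuck-at-1, inverted output ✓; others ✗
  M5: none of the 3 fault types match ✗
  M6: stuck-at-0, inverted output ✓; others ✗
  M7: stuck-at-1, inverted output ✓; others ✗
Consistent faults: {M4 stuck-at-1, M4 inverted output, M6 stuck-at-0, M6 inverted output, M7 stuck-at-1, M7 inverted output} — 6 in all.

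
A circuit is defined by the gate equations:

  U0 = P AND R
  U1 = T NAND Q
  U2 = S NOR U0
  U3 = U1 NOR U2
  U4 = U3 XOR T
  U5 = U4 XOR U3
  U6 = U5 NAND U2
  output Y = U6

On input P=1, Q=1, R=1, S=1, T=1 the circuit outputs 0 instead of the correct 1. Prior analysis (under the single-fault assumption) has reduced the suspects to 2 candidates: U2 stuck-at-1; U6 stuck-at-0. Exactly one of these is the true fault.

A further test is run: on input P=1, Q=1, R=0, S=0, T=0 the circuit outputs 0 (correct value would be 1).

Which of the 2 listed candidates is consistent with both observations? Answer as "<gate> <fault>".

Evaluate each candidate on input P=1, Q=1, R=0, S=0, T=0:
  U2 stuck-at-1: U0=0, U1=1, U2=1 [stuck-at-1], U3=0, U4=0, U5=0, U6=1 → 1 — eliminated
  U6 stuck-at-0: U0=0, U1=1, U2=1, U3=0, U4=0, U5=0, U6=0 [stuck-at-0] → 0 — matches
Only U6 stuck-at-0 reproduces the observed 0.

U6 stuck-at-0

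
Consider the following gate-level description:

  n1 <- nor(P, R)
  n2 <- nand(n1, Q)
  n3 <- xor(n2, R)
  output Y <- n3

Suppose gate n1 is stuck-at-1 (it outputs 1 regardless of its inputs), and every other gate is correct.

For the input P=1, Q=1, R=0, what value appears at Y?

0

Propagate with n1 forced: n1=1 [stuck-at-1], n2=0, n3=0.
So Y = 0. (Without the fault it would be 1.)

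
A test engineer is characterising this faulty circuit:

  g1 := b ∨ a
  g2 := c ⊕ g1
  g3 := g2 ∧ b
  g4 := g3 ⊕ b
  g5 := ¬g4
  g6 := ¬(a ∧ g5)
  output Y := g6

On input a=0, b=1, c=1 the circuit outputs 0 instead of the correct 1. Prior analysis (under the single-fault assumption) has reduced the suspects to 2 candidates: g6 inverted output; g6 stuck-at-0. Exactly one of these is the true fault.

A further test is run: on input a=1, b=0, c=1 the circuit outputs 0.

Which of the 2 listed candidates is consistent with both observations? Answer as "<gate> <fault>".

g6 stuck-at-0

Evaluate each candidate on input a=1, b=0, c=1:
  g6 inverted output: g1=1, g2=0, g3=0, g4=0, g5=1, g6=1 [inverted output] → 1 — eliminated
  g6 stuck-at-0: g1=1, g2=0, g3=0, g4=0, g5=1, g6=0 [stuck-at-0] → 0 — matches
Only g6 stuck-at-0 reproduces the observed 0.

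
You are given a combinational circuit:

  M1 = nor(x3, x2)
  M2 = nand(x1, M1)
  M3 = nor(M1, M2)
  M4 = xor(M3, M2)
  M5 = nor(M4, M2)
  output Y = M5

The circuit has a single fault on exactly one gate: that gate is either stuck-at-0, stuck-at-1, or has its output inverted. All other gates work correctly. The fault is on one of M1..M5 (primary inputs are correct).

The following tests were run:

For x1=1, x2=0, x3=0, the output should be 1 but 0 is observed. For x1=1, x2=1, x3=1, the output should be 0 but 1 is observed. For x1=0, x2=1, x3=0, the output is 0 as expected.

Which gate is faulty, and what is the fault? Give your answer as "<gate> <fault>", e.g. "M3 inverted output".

Fault-free values for test 1 (x1=1, x2=0, x3=0): M1=1, M2=0, M3=0, M4=0, M5=1, giving Y=1. Observed 0.
Test 1: faults giving observed 0 are {M1 stuck-at-0, M1 inverted output, M2 stuck-at-1, M2 inverted output, M3 stuck-at-1, M3 inverted output, M4 stuck-at-1, M4 inverted output, M5 stuck-at-0, M5 inverted output}.
Test 2 (x1=1, x2=1, x3=1): fault-free M1=0, M2=1, M3=0, M4=1, M5=0 → 0; observed 1. Eliminates M1 stuck-at-0, M2 stuck-at-1, M2 inverted output, M3 stuck-at-1, M3 inverted output, M4 stuck-at-1, M4 inverted output, M5 stuck-at-0.
Test 3 (x1=0, x2=1, x3=0): fault-free M1=0, M2=1, M3=0, M4=1, M5=0 → 0; observed 0. Eliminates M5 inverted output.
Only M1 inverted output is consistent with every test.

M1 inverted output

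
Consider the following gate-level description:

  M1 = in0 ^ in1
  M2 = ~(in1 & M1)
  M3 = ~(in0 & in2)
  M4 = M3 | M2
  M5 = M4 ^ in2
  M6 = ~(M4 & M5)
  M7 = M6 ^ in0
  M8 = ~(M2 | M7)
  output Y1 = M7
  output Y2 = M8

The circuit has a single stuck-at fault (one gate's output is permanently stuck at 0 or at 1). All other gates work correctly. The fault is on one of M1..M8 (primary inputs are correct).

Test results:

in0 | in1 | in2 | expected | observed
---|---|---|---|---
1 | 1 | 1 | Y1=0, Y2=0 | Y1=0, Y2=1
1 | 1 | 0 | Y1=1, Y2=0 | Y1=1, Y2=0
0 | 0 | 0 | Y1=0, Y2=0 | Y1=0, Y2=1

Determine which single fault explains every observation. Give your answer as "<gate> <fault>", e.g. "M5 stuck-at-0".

M2 stuck-at-0

Fault-free values for test 1 (in0=1, in1=1, in2=1): M1=0, M2=1, M3=0, M4=1, M5=0, M6=1, M7=0, M8=0, giving Y1=0, Y2=0. Observed Y1=0, Y2=1.
Test 1: faults giving observed Y1=0, Y2=1 are {M1 stuck-at-1, M2 stuck-at-0, M8 stuck-at-1}.
Test 2 (in0=1, in1=1, in2=0): fault-free M1=0, M2=1, M3=1, M4=1, M5=1, M6=0, M7=1, M8=0 → Y1=1, Y2=0; observed Y1=1, Y2=0. Eliminates M8 stuck-at-1.
Test 3 (in0=0, in1=0, in2=0): fault-free M1=0, M2=1, M3=1, M4=1, M5=1, M6=0, M7=0, M8=0 → Y1=0, Y2=0; observed Y1=0, Y2=1. Eliminates M1 stuck-at-1.
Only M2 stuck-at-0 is consistent with every test.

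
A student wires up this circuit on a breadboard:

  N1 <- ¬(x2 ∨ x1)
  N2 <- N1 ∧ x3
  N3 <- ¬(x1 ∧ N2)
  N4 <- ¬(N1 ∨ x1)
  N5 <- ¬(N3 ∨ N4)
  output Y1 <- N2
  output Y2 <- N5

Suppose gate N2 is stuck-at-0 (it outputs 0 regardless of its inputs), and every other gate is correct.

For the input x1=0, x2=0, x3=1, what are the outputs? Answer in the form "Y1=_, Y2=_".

Y1=0, Y2=0

Propagate with N2 forced: N1=1, N2=0 [stuck-at-0], N3=1, N4=0, N5=0.
So the outputs are Y1=0, Y2=0. (Without the fault they would be Y1=1, Y2=0.)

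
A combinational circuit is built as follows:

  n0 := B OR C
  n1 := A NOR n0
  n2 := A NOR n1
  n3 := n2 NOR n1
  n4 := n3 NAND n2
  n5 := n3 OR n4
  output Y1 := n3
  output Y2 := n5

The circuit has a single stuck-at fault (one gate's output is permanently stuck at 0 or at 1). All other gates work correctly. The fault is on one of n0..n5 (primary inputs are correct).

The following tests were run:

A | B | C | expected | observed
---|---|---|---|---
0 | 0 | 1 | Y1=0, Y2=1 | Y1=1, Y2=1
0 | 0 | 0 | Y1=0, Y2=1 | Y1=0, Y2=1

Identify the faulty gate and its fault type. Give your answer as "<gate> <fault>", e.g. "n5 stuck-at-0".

n2 stuck-at-0

Fault-free values for test 1 (A=0, B=0, C=1): n0=1, n1=0, n2=1, n3=0, n4=1, n5=1, giving Y1=0, Y2=1. Observed Y1=1, Y2=1.
Test 1: faults giving observed Y1=1, Y2=1 are {n2 stuck-at-0, n3 stuck-at-1}.
Test 2 (A=0, B=0, C=0): fault-free n0=0, n1=1, n2=0, n3=0, n4=1, n5=1 → Y1=0, Y2=1; observed Y1=0, Y2=1. Eliminates n3 stuck-at-1.
Only n2 stuck-at-0 is consistent with every test.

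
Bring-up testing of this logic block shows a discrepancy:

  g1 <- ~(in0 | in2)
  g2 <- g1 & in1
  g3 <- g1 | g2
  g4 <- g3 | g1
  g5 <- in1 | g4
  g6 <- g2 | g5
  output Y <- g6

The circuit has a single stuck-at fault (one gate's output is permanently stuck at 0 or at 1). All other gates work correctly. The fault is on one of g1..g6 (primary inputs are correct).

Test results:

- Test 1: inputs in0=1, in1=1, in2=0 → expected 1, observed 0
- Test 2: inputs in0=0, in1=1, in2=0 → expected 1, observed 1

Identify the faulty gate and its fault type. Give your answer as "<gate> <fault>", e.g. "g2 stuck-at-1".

g5 stuck-at-0

Fault-free values for test 1 (in0=1, in1=1, in2=0): g1=0, g2=0, g3=0, g4=0, g5=1, g6=1, giving Y=1. Observed 0.
Test 1: faults giving observed 0 are {g5 stuck-at-0, g6 stuck-at-0}.
Test 2 (in0=0, in1=1, in2=0): fault-free g1=1, g2=1, g3=1, g4=1, g5=1, g6=1 → 1; observed 1. Eliminates g6 stuck-at-0.
Only g5 stuck-at-0 is consistent with every test.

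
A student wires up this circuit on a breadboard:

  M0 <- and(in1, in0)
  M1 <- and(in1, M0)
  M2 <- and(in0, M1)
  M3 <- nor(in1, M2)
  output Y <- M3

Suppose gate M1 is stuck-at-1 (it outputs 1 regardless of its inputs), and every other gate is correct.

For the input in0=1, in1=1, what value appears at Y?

0

Propagate with M1 forced: M0=1, M1=1 [stuck-at-1], M2=1, M3=0.
So Y = 0. (Same as the fault-free value — the fault is masked on this input.)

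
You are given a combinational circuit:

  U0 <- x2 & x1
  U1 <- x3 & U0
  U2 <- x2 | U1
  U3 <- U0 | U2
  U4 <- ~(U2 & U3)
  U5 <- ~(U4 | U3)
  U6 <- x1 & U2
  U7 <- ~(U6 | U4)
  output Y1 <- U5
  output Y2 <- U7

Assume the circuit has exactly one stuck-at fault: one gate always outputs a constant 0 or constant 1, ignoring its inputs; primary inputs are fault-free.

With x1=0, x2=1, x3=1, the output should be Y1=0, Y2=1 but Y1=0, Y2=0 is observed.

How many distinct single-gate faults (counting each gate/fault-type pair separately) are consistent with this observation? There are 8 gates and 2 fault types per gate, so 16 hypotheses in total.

Fault-free: U0=0, U1=0, U2=1, U3=1, U4=0, U5=0, U6=0, U7=1 → Y1=0, Y2=1. Observed Y1=0, Y2=0.
  U0: none of the 2 fault types match ✗
  U1: none of the 2 fault types match ✗
  U2: stuck-at-0 ✓; others ✗
  U3: stuck-at-0 ✓; others ✗
  U4: stuck-at-1 ✓; others ✗
  U5: none of the 2 fault types match ✗
  U6: stuck-at-1 ✓; others ✗
  U7: stuck-at-0 ✓; others ✗
Consistent faults: {U2 stuck-at-0, U3 stuck-at-0, U4 stuck-at-1, U6 stuck-at-1, U7 stuck-at-0} — 5 in all.

5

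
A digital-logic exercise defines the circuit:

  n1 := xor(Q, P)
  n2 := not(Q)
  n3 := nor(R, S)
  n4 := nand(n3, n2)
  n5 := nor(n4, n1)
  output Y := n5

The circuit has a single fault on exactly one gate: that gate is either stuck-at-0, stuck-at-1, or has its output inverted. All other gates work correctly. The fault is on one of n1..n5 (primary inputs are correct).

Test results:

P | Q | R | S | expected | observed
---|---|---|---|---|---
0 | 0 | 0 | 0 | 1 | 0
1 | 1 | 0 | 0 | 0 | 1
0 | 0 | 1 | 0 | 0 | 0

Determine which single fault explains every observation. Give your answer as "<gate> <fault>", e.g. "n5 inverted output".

Fault-free values for test 1 (P=0, Q=0, R=0, S=0): n1=0, n2=1, n3=1, n4=0, n5=1, giving Y=1. Observed 0.
Test 1: faults giving observed 0 are {n1 stuck-at-1, n1 inverted output, n2 stuck-at-0, n2 inverted output, n3 stuck-at-0, n3 inverted output, n4 stuck-at-1, n4 inverted output, n5 stuck-at-0, n5 inverted output}.
Test 2 (P=1, Q=1, R=0, S=0): fault-free n1=0, n2=0, n3=1, n4=1, n5=0 → 0; observed 1. Eliminates n1 stuck-at-1, n1 inverted output, n2 stuck-at-0, n3 stuck-at-0, n3 inverted output, n4 stuck-at-1, n5 stuck-at-0.
Test 3 (P=0, Q=0, R=1, S=0): fault-free n1=0, n2=1, n3=0, n4=1, n5=0 → 0; observed 0. Eliminates n4 inverted output, n5 inverted output.
Only n2 inverted output is consistent with every test.

n2 inverted output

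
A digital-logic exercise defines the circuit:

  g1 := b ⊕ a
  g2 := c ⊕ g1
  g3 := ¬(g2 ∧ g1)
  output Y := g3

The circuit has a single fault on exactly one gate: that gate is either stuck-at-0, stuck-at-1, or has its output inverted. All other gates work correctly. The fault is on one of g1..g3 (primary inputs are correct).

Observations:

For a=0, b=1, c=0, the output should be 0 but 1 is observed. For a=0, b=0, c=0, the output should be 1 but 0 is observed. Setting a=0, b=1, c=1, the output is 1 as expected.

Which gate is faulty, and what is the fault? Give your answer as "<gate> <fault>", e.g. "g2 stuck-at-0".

Fault-free values for test 1 (a=0, b=1, c=0): g1=1, g2=1, g3=0, giving Y=0. Observed 1.
Test 1: faults giving observed 1 are {g1 stuck-at-0, g1 inverted output, g2 stuck-at-0, g2 inverted output, g3 stuck-at-1, g3 inverted output}.
Test 2 (a=0, b=0, c=0): fault-free g1=0, g2=0, g3=1 → 1; observed 0. Eliminates g1 stuck-at-0, g2 stuck-at-0, g2 inverted output, g3 stuck-at-1.
Test 3 (a=0, b=1, c=1): fault-free g1=1, g2=0, g3=1 → 1; observed 1. Eliminates g3 inverted output.
Only g1 inverted output is consistent with every test.

g1 inverted output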